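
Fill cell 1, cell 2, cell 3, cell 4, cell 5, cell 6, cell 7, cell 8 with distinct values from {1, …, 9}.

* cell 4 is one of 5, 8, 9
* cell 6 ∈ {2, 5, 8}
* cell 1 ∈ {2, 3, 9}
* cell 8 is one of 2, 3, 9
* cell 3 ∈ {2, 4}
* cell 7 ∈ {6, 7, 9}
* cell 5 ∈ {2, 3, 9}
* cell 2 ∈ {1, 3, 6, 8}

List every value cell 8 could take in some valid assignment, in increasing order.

cell 1, cell 5, cell 8 share exactly the 3 values {2, 3, 9}; by pigeonhole those values go to them, so strike 2, 3, 9 from cell 2, cell 3, cell 4, cell 6, cell 7.
cell 3 has just one choice, so cell 3 = 4.
The 2 variables cell 4 and cell 6 are confined to {5, 8}, which locks those values in; drop them from cell 2.
No further eliminations apply; cell 8 can still be any of 2, 3, 9.

2, 3, 9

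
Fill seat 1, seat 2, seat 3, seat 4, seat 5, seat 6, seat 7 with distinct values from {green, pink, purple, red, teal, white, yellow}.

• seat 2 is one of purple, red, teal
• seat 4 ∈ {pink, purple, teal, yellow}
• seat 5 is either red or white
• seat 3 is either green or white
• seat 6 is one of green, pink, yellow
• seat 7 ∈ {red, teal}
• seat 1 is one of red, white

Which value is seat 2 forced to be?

seat 1 and seat 5 share exactly the 2 values {red, white}; by pigeonhole those values go to them, so strike red, white from seat 2, seat 3, seat 7.
That leaves seat 3 = green. Remove green from seat 6.
That leaves seat 7 = teal. Eliminate teal elsewhere: seat 2, seat 4.
So seat 2 = purple.

purple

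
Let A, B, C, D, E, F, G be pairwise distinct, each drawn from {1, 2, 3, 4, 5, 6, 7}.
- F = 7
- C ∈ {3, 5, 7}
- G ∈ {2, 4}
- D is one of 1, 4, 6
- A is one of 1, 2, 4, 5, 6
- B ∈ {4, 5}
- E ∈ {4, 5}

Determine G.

F has just one choice, so F = 7. Eliminate 7 elsewhere: C.
Among the 6 still-open variables, 3 fits only C (and all 6 values in {1, 2, 3, 4, 5, 6} must be used), so C = 3.
The 2 variables B and E are confined to {4, 5}, which locks those values in; drop them from A, D, G.
So G = 2.

2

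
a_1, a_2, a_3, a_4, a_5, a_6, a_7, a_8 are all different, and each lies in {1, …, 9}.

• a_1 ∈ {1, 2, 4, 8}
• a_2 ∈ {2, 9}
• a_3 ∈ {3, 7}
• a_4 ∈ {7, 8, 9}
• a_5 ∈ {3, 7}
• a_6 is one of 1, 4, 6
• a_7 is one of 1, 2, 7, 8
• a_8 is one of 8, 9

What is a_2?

2

Among the 8 variables, 6 fits only a_6 (and all 8 values in {1, 2, 3, 4, 6, 7, 8, 9} must be used), so a_6 = 6.
Among the 7 still-open variables, 4 fits only a_1 (and all 7 values in {1, 2, 3, 4, 7, 8, 9} must be used), so a_1 = 4.
The 6 still-open variables draw from only 6 values {1, 2, 3, 7, 8, 9}, so each is used; only a_7 can be 1, hence a_7 = 1.
The 5 still-open variables draw from only 5 values {2, 3, 7, 8, 9}, so each is used; only a_2 can be 2, hence a_2 = 2.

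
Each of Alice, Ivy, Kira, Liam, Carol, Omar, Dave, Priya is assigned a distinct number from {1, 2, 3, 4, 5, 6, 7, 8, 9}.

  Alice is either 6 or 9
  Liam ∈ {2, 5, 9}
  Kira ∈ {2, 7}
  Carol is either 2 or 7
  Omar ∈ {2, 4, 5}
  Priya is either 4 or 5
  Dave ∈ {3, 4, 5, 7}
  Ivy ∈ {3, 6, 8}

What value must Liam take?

9

The 8 variables together cover exactly {2, 3, 4, 5, 6, 7, 8, 9} — 8 values for 8 variables — and 8 appears only in Ivy's list, so Ivy = 8.
Among the 7 still-open variables, 3 fits only Dave (and all 7 values in {2, 3, 4, 5, 6, 7, 9} must be used), so Dave = 3.
The 6 still-open variables draw from only 6 values {2, 4, 5, 6, 7, 9}, so each is used; only Alice can be 6, hence Alice = 6.
The 5 still-open variables draw from only 5 values {2, 4, 5, 7, 9}, so each is used; only Liam can be 9, hence Liam = 9.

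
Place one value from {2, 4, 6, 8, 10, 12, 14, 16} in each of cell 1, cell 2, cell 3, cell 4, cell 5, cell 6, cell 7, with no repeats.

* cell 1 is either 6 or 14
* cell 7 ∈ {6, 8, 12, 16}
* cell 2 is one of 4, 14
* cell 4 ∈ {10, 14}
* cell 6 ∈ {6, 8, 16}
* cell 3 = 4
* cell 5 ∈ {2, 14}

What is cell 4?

cell 3 has just one choice, so cell 3 = 4. Eliminate 4 elsewhere: cell 2.
cell 2 must be 14 (only option left). Remove 14 from cell 1, cell 4, cell 5.
So cell 4 = 10.

10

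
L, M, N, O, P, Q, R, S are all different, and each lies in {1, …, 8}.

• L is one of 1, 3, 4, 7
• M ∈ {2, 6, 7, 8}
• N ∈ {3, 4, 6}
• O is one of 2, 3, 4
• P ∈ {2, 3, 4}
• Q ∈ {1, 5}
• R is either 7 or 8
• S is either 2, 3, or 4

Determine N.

6

The 8 variables draw from only 8 values {1, 2, 3, 4, 5, 6, 7, 8}, so each is used; only Q can be 5, hence Q = 5.
Among the 7 still-open variables, 1 fits only L (and all 7 values in {1, 2, 3, 4, 6, 7, 8} must be used), so L = 1.
The 3 variables O, P, S are confined to {2, 3, 4}, which locks those values in; drop them from M, N.
So N = 6.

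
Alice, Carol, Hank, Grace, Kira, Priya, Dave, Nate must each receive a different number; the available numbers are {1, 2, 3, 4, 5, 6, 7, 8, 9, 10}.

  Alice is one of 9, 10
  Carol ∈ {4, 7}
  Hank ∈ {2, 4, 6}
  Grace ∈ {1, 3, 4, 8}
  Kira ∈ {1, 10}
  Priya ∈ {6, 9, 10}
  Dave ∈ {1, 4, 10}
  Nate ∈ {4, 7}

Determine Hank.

2

Carol and Nate between them cover only {4, 7} — a naked pair. Remove those values from Hank, Grace, Dave.
Kira and Dave between them cover only {1, 10} — a naked pair. Remove those values from Alice, Grace, Priya.
That leaves Alice = 9. Remove 9 from Priya.
That leaves Priya = 6. Remove 6 from Hank.
So Hank = 2.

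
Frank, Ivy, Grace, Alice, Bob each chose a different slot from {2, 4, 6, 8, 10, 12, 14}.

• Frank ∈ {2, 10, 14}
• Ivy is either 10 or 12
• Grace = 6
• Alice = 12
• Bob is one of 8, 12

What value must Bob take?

8

Grace has just one choice, so Grace = 6.
Alice must be 12 (only option left). Remove 12 from Ivy, Bob.
So Bob = 8.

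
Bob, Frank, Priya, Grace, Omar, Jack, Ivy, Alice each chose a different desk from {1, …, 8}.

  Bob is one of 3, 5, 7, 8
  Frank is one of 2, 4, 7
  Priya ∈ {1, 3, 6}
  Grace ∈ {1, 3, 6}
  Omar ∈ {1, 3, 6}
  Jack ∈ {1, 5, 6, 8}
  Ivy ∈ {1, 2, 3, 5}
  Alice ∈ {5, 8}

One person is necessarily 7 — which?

Among the 8 variables, 4 fits only Frank (and all 8 values in {1, 2, 3, 4, 5, 6, 7, 8} must be used), so Frank = 4.
The 7 still-open variables together cover exactly {1, 2, 3, 5, 6, 7, 8} — 7 values for 7 variables — and 2 appears only in Ivy's list, so Ivy = 2.
The 6 still-open variables together cover exactly {1, 3, 5, 6, 7, 8} — 6 values for 6 variables — and 7 appears only in Bob's list, so Bob = 7.

Bob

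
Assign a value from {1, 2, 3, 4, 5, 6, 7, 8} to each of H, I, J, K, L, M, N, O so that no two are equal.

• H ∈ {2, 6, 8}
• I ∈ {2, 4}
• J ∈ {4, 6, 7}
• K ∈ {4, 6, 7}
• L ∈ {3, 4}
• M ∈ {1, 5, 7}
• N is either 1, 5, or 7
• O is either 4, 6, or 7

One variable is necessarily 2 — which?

The 8 variables draw from only 8 values {1, 2, 3, 4, 5, 6, 7, 8}, so each is used; only L can be 3, hence L = 3.
The 7 still-open variables together cover exactly {1, 2, 4, 5, 6, 7, 8} — 7 values for 7 variables — and 8 appears only in H's list, so H = 8.
The 6 still-open variables draw from only 6 values {1, 2, 4, 5, 6, 7}, so each is used; only I can be 2, hence I = 2.

I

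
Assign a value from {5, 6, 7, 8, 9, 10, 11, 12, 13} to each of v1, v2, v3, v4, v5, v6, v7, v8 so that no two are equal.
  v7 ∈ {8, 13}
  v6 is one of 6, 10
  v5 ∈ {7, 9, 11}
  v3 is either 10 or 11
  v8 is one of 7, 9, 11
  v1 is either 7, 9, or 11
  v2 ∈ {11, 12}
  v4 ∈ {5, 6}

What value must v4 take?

The 3 variables v1, v5, v8 are confined to {7, 9, 11}, which locks those values in; drop them from v2, v3.
v2 has just one choice, so v2 = 12.
v3's domain is down to {10}, so v3 = 10. Strike 10 from v6.
v6 must be 6 (only option left). So v4 can't be 6.
So v4 = 5.

5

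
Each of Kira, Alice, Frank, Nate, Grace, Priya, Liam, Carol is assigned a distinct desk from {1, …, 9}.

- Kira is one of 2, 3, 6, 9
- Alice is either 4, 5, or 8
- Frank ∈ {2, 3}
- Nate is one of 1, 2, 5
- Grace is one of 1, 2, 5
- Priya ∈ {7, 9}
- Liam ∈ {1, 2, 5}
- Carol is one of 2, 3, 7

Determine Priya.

9

Nate, Grace, Liam between them cover only {1, 2, 5} — a naked triple. Remove those values from Kira, Alice, Frank, Carol.
Frank's domain is down to {3}, so Frank = 3. Remove 3 from Kira, Carol.
That leaves Carol = 7. Strike 7 from Priya.
So Priya = 9.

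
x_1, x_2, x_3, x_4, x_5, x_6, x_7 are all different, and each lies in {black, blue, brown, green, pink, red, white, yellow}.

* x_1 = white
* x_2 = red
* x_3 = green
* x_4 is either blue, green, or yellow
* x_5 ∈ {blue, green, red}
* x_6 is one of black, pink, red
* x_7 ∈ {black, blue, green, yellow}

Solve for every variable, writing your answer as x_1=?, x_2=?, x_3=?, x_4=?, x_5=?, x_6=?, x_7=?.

x_1=white, x_2=red, x_3=green, x_4=yellow, x_5=blue, x_6=pink, x_7=black

x_1's domain is down to {white}, so x_1 = white.
x_2's domain is down to {red}, so x_2 = red. Strike red from x_5, x_6.
x_3 has just one choice, so x_3 = green. Eliminate green elsewhere: x_4, x_5, x_7.
x_5 has just one choice, so x_5 = blue. Eliminate blue elsewhere: x_4, x_7.
x_4's domain is down to {yellow}, so x_4 = yellow. Remove yellow from x_7.
x_7's domain is down to {black}, so x_7 = black. So x_6 can't be black.
x_6 has just one choice, so x_6 = pink.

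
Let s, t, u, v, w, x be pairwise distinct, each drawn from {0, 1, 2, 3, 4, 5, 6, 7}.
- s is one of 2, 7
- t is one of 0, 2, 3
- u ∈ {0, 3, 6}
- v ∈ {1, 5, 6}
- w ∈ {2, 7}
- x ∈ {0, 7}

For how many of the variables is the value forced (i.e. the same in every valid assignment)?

s and w share exactly the 2 values {2, 7}; by pigeonhole those values go to them, so strike 2, 7 from t, x.
x must be 0 (only option left). Eliminate 0 elsewhere: t, u.
t has just one choice, so t = 3. Strike 3 from u.
u must be 6 (only option left). Eliminate 6 elsewhere: v.
Determined: t=3, u=6, x=0. The other variables each still have more than one consistent value. That makes 3.

3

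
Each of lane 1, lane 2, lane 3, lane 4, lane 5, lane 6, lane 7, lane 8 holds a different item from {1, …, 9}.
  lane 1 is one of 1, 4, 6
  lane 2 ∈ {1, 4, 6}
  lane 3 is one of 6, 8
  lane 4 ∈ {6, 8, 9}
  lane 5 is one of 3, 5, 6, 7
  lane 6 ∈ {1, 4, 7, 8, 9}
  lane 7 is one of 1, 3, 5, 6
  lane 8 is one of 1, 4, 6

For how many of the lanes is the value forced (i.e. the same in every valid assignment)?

lane 1, lane 2, lane 8 between them cover only {1, 4, 6} — a naked triple. Remove those values from lane 3, lane 4, lane 5, lane 6, lane 7.
lane 3 must be 8 (only option left). So lane 4, lane 6 can't be 8.
lane 4 must be 9 (only option left). So lane 6 can't be 9.
That leaves lane 6 = 7. Remove 7 from lane 5.
Determined: lane 3=8, lane 4=9, lane 6=7. The other lanes each still have more than one consistent value. That makes 3.

3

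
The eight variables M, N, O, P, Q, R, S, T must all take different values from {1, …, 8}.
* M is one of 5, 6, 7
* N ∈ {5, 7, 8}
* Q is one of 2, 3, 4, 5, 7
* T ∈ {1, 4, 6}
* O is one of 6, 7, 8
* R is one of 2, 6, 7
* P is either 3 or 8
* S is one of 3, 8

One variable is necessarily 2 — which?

R

The 8 variables draw from only 8 values {1, 2, 3, 4, 5, 6, 7, 8}, so each is used; only T can be 1, hence T = 1.
The 7 still-open variables together cover exactly {2, 3, 4, 5, 6, 7, 8} — 7 values for 7 variables — and 4 appears only in Q's list, so Q = 4.
The 6 still-open variables draw from only 6 values {2, 3, 5, 6, 7, 8}, so each is used; only R can be 2, hence R = 2.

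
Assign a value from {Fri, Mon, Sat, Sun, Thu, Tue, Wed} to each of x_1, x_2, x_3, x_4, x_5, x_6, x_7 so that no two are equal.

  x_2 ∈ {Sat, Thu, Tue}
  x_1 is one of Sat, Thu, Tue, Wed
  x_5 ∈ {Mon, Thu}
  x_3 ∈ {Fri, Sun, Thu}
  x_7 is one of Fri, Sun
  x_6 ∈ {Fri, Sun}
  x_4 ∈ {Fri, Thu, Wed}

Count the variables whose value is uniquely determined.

The 7 variables together cover exactly {Fri, Mon, Sat, Sun, Thu, Tue, Wed} — 7 values for 7 variables — and Mon appears only in x_5's list, so x_5 = Mon.
x_6 and x_7 share exactly the 2 values {Fri, Sun}; by pigeonhole those values go to them, so strike Fri, Sun from x_3, x_4.
That leaves x_3 = Thu. Strike Thu from x_1, x_2, x_4.
x_4 must be Wed (only option left). Remove Wed from x_1.
Determined: x_3=Thu, x_4=Wed, x_5=Mon. The other variables each still have more than one consistent value. That makes 3.

3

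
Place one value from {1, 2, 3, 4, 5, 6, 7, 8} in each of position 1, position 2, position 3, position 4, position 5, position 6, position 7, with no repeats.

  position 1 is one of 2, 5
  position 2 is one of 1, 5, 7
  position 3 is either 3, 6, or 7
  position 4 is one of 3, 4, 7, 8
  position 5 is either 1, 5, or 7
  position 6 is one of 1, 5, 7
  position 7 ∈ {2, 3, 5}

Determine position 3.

position 2, position 5, position 6 share exactly the 3 values {1, 5, 7}; by pigeonhole those values go to them, so strike 1, 5, 7 from position 1, position 3, position 4, position 7.
position 1's domain is down to {2}, so position 1 = 2. So position 7 can't be 2.
position 7 has just one choice, so position 7 = 3. Eliminate 3 elsewhere: position 3, position 4.
So position 3 = 6.

6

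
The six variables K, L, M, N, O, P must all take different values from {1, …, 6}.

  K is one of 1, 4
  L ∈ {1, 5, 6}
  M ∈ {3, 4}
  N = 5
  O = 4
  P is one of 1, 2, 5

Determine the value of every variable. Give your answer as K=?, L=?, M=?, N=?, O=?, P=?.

N has just one choice, so N = 5. Eliminate 5 elsewhere: L, P.
That leaves O = 4. Strike 4 from K, M.
That leaves K = 1. So L, P can't be 1.
That leaves L = 6.
M must be 3 (only option left).
P must be 2 (only option left).

K=1, L=6, M=3, N=5, O=4, P=2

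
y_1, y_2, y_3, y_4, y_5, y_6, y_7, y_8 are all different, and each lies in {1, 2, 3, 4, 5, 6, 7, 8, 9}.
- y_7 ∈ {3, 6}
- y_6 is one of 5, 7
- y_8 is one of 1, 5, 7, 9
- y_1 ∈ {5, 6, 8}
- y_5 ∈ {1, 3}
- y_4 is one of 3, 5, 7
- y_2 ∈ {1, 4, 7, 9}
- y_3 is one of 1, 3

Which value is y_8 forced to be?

9

The 8 variables together cover exactly {1, 3, 4, 5, 6, 7, 8, 9} — 8 values for 8 variables — and 4 appears only in y_2's list, so y_2 = 4.
Among the 7 still-open variables, 8 fits only y_1 (and all 7 values in {1, 3, 5, 6, 7, 8, 9} must be used), so y_1 = 8.
The 6 still-open variables together cover exactly {1, 3, 5, 6, 7, 9} — 6 values for 6 variables — and 6 appears only in y_7's list, so y_7 = 6.
The 5 still-open variables together cover exactly {1, 3, 5, 7, 9} — 5 values for 5 variables — and 9 appears only in y_8's list, so y_8 = 9.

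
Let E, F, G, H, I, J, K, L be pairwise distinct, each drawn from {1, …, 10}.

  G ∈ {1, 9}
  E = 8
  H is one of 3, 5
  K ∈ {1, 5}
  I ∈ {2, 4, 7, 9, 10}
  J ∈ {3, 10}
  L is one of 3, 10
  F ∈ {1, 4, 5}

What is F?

4

E has just one choice, so E = 8.
J and L between them cover only {3, 10} — a naked pair. Remove those values from H, I.
H must be 5 (only option left). Strike 5 from F, K.
K has just one choice, so K = 1. So F, G can't be 1.
So F = 4.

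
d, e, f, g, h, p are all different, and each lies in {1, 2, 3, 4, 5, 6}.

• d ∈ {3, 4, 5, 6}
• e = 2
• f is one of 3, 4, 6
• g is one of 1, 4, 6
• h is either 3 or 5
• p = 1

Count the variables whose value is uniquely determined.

2

e has just one choice, so e = 2.
p must be 1 (only option left). So g can't be 1.
Determined: e=2, p=1. The other variables each still have more than one consistent value. That makes 2.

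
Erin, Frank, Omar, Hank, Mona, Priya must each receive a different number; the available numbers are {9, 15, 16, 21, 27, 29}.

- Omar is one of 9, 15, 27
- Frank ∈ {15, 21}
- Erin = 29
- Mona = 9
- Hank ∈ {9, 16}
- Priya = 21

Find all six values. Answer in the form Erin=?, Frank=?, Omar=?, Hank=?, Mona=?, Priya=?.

Erin=29, Frank=15, Omar=27, Hank=16, Mona=9, Priya=21

Erin's domain is down to {29}, so Erin = 29.
Mona must be 9 (only option left). Remove 9 from Omar, Hank.
Priya must be 21 (only option left). Strike 21 from Frank.
Frank must be 15 (only option left). So Omar can't be 15.
Omar's domain is down to {27}, so Omar = 27.
Hank must be 16 (only option left).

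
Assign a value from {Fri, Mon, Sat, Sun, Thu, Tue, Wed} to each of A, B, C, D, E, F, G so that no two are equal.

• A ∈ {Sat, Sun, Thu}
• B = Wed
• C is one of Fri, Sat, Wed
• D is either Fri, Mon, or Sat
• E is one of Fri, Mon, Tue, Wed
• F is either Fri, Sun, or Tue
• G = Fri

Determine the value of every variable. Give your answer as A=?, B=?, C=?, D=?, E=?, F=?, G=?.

A=Thu, B=Wed, C=Sat, D=Mon, E=Tue, F=Sun, G=Fri

B must be Wed (only option left). Strike Wed from C, E.
That leaves G = Fri. So C, D, E, F can't be Fri.
That leaves C = Sat. So A, D can't be Sat.
That leaves D = Mon. Remove Mon from E.
E must be Tue (only option left). Remove Tue from F.
F's domain is down to {Sun}, so F = Sun. Remove Sun from A.
A's domain is down to {Thu}, so A = Thu.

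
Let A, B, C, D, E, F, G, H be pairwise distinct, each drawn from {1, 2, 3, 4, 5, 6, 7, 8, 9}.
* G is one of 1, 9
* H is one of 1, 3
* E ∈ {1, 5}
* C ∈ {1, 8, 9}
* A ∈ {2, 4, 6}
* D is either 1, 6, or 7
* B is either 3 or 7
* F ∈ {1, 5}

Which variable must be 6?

The 2 variables E and F are confined to {1, 5}, which locks those values in; drop them from C, D, G, H.
G must be 9 (only option left). Remove 9 from C.
H must be 3 (only option left). Strike 3 from B.
That leaves B = 7. So D can't be 7.
So 6 goes to D.

D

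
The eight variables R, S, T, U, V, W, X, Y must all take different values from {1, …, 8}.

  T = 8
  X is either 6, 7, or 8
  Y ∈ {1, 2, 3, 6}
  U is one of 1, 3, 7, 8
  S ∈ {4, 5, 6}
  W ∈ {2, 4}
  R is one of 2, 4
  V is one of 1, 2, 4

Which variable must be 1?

T has just one choice, so T = 8. Eliminate 8 elsewhere: U, X.
The 7 still-open variables together cover exactly {1, 2, 3, 4, 5, 6, 7} — 7 values for 7 variables — and 5 appears only in S's list, so S = 5.
R and W share exactly the 2 values {2, 4}; by pigeonhole those values go to them, so strike 2, 4 from V, Y.
So 1 goes to V.

V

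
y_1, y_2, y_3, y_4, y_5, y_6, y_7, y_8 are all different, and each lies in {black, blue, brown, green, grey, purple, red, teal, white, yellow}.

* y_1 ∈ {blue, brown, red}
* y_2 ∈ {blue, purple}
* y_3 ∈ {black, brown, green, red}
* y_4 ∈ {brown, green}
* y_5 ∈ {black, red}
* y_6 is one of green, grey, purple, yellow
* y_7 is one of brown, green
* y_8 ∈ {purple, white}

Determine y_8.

y_4 and y_7 share exactly the 2 values {brown, green}; by pigeonhole those values go to them, so strike brown, green from y_1, y_3, y_6.
y_3 and y_5 share exactly the 2 values {black, red}; by pigeonhole those values go to them, so strike black, red from y_1.
That leaves y_1 = blue. Strike blue from y_2.
y_2 must be purple (only option left). Remove purple from y_6, y_8.
So y_8 = white.

white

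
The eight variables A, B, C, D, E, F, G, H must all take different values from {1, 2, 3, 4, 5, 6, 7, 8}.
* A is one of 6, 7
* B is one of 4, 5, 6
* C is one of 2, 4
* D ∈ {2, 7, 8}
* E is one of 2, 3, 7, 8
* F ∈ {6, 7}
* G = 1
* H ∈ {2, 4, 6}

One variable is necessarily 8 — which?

G must be 1 (only option left).
Among the 7 still-open variables, 3 fits only E (and all 7 values in {2, 3, 4, 5, 6, 7, 8} must be used), so E = 3.
Among the 6 still-open variables, 5 fits only B (and all 6 values in {2, 4, 5, 6, 7, 8} must be used), so B = 5.
Among the 5 still-open variables, 8 fits only D (and all 5 values in {2, 4, 6, 7, 8} must be used), so D = 8.

D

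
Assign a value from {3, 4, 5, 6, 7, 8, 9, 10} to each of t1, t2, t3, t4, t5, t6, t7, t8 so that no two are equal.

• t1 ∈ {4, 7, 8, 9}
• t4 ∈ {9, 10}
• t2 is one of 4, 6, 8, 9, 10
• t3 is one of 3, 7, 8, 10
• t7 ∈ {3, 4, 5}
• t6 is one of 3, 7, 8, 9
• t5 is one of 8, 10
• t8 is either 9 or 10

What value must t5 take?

The 8 variables draw from only 8 values {3, 4, 5, 6, 7, 8, 9, 10}, so each is used; only t7 can be 5, hence t7 = 5.
The 7 still-open variables together cover exactly {3, 4, 6, 7, 8, 9, 10} — 7 values for 7 variables — and 6 appears only in t2's list, so t2 = 6.
The 6 still-open variables draw from only 6 values {3, 4, 7, 8, 9, 10}, so each is used; only t1 can be 4, hence t1 = 4.
The 2 variables t4 and t8 are confined to {9, 10}, which locks those values in; drop them from t3, t5, t6.
So t5 = 8.

8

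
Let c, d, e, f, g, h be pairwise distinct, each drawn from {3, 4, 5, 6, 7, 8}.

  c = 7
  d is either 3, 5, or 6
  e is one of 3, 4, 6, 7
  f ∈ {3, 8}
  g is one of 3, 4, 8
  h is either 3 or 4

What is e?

c's domain is down to {7}, so c = 7. Remove 7 from e.
Among the 5 still-open variables, 5 fits only d (and all 5 values in {3, 4, 5, 6, 8} must be used), so d = 5.
The 4 still-open variables draw from only 4 values {3, 4, 6, 8}, so each is used; only e can be 6, hence e = 6.

6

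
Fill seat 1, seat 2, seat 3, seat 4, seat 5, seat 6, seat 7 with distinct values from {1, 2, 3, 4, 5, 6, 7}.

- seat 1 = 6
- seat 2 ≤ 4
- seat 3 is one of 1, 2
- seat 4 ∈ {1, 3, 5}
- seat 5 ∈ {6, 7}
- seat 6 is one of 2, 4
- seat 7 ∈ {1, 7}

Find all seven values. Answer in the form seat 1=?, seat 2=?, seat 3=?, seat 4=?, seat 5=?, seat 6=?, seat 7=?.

seat 1 must be 6 (only option left). So seat 5 can't be 6.
That leaves seat 5 = 7. Eliminate 7 elsewhere: seat 7.
That leaves seat 7 = 1. Strike 1 from seat 2, seat 3, seat 4.
That leaves seat 3 = 2. Strike 2 from seat 2, seat 6.
seat 6 must be 4 (only option left). Eliminate 4 elsewhere: seat 2.
seat 2 must be 3 (only option left). Eliminate 3 elsewhere: seat 4.
seat 4's domain is down to {5}, so seat 4 = 5.

seat 1=6, seat 2=3, seat 3=2, seat 4=5, seat 5=7, seat 6=4, seat 7=1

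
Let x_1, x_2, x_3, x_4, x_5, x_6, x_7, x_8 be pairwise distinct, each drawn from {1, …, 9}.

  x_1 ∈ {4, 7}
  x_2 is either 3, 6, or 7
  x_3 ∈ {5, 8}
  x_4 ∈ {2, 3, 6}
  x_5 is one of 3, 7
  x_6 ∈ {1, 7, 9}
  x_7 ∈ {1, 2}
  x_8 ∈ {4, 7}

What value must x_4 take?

x_1 and x_8 between them cover only {4, 7} — a naked pair. Remove those values from x_2, x_5, x_6.
That leaves x_5 = 3. Remove 3 from x_2, x_4.
x_2 must be 6 (only option left). Strike 6 from x_4.
So x_4 = 2.

2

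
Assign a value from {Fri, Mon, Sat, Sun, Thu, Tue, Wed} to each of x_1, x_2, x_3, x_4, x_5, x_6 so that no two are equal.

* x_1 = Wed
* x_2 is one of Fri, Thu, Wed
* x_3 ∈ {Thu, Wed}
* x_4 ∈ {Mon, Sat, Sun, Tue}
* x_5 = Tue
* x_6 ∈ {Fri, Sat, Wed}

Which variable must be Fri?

x_2

x_1 has just one choice, so x_1 = Wed. So x_2, x_3, x_6 can't be Wed.
x_3 must be Thu (only option left). Remove Thu from x_2.
So Fri goes to x_2.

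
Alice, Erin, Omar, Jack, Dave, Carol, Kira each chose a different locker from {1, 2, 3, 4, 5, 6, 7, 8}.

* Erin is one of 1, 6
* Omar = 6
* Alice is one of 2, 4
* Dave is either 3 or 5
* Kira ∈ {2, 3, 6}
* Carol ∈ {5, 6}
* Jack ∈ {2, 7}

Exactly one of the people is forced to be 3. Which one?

Omar's domain is down to {6}, so Omar = 6. Strike 6 from Erin, Carol, Kira.
Carol must be 5 (only option left). Strike 5 from Dave.
So 3 goes to Dave.

Dave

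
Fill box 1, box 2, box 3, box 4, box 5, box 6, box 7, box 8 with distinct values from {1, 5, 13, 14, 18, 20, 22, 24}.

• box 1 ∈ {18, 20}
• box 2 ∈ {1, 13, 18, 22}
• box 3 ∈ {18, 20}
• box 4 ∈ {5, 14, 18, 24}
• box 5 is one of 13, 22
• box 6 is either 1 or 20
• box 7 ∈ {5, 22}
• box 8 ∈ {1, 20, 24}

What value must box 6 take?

Among the 8 variables, 14 fits only box 4 (and all 8 values in {1, 5, 13, 14, 18, 20, 22, 24} must be used), so box 4 = 14.
The 7 still-open variables draw from only 7 values {1, 5, 13, 18, 20, 22, 24}, so each is used; only box 7 can be 5, hence box 7 = 5.
The 6 still-open variables draw from only 6 values {1, 13, 18, 20, 22, 24}, so each is used; only box 8 can be 24, hence box 8 = 24.
The 2 variables box 1 and box 3 are confined to {18, 20}, which locks those values in; drop them from box 2, box 6.
So box 6 = 1.

1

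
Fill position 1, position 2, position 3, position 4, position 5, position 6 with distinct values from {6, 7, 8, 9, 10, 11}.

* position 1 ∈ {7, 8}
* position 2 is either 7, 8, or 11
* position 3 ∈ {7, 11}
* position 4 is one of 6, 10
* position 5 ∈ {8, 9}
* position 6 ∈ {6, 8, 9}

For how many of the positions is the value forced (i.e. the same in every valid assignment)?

The 6 variables together cover exactly {6, 7, 8, 9, 10, 11} — 6 values for 6 variables — and 10 appears only in position 4's list, so position 4 = 10.
Among the 5 still-open variables, 6 fits only position 6 (and all 5 values in {6, 7, 8, 9, 11} must be used), so position 6 = 6.
The 4 still-open variables together cover exactly {7, 8, 9, 11} — 4 values for 4 variables — and 9 appears only in position 5's list, so position 5 = 9.
Determined: position 4=10, position 5=9, position 6=6. The other positions each still have more than one consistent value. That makes 3.

3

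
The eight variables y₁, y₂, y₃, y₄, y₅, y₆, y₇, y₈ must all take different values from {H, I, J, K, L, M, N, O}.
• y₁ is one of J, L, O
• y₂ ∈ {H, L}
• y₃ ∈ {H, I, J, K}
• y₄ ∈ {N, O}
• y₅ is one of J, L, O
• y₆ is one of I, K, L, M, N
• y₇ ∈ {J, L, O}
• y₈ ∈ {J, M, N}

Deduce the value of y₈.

M

The 3 variables y₁, y₅, y₇ are confined to {J, L, O}, which locks those values in; drop them from y₂, y₃, y₄, y₆, y₈.
y₂ has just one choice, so y₂ = H. Remove H from y₃.
y₄ has just one choice, so y₄ = N. Remove N from y₆, y₈.
So y₈ = M.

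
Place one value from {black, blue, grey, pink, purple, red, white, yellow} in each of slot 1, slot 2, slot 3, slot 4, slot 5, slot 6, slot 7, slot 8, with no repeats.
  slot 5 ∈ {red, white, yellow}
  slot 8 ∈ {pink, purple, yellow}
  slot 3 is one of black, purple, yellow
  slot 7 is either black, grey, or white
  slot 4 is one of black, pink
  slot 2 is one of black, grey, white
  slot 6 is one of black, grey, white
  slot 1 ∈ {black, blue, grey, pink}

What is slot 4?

Among the 8 variables, blue fits only slot 1 (and all 8 values in {black, blue, grey, pink, purple, red, white, yellow} must be used), so slot 1 = blue.
The 7 still-open variables together cover exactly {black, grey, pink, purple, red, white, yellow} — 7 values for 7 variables — and red appears only in slot 5's list, so slot 5 = red.
slot 2, slot 6, slot 7 share exactly the 3 values {black, grey, white}; by pigeonhole those values go to them, so strike black, grey, white from slot 3, slot 4.
So slot 4 = pink.

pink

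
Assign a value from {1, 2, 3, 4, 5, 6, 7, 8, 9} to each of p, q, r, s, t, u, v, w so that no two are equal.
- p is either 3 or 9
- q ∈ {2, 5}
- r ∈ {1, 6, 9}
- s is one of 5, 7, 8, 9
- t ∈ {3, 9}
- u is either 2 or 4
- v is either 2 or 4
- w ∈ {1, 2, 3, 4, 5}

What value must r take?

p and t between them cover only {3, 9} — a naked pair. Remove those values from r, s, w.
u and v share exactly the 2 values {2, 4}; by pigeonhole those values go to them, so strike 2, 4 from q, w.
That leaves q = 5. So s, w can't be 5.
w has just one choice, so w = 1. Remove 1 from r.
So r = 6.

6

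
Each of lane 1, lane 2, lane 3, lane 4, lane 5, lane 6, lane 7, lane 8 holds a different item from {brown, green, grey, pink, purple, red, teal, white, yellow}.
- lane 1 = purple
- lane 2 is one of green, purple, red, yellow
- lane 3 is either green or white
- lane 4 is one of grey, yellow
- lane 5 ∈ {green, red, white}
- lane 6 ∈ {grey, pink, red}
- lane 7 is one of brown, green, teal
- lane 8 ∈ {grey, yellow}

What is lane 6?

lane 1 must be purple (only option left). Eliminate purple elsewhere: lane 2.
lane 4 and lane 8 share exactly the 2 values {grey, yellow}; by pigeonhole those values go to them, so strike grey, yellow from lane 2, lane 6.
The 3 variables lane 2, lane 3, lane 5 are confined to {green, red, white}, which locks those values in; drop them from lane 6, lane 7.
So lane 6 = pink.

pink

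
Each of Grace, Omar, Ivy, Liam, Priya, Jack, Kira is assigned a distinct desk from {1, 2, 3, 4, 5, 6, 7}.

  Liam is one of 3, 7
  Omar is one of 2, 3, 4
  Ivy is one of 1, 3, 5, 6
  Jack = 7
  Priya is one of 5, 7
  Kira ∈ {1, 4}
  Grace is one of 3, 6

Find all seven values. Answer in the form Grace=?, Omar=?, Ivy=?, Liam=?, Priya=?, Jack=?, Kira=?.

Jack must be 7 (only option left). Strike 7 from Liam, Priya.
Liam must be 3 (only option left). Eliminate 3 elsewhere: Grace, Omar, Ivy.
Priya's domain is down to {5}, so Priya = 5. Remove 5 from Ivy.
That leaves Grace = 6. Eliminate 6 elsewhere: Ivy.
That leaves Ivy = 1. Strike 1 from Kira.
Kira has just one choice, so Kira = 4. So Omar can't be 4.
Omar must be 2 (only option left).

Grace=6, Omar=2, Ivy=1, Liam=3, Priya=5, Jack=7, Kira=4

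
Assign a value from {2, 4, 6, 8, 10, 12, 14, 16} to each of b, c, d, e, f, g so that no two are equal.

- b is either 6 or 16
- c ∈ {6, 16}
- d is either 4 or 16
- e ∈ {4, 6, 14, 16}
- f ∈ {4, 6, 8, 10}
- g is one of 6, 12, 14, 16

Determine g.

12

The 2 variables b and c are confined to {6, 16}, which locks those values in; drop them from d, e, f, g.
d's domain is down to {4}, so d = 4. So e, f can't be 4.
e's domain is down to {14}, so e = 14. Strike 14 from g.
So g = 12.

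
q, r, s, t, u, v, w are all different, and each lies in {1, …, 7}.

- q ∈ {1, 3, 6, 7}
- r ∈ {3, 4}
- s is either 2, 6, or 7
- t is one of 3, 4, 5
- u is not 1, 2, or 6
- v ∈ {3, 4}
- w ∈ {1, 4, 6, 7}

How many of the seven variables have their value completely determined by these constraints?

The 7 variables together cover exactly {1, 2, 3, 4, 5, 6, 7} — 7 values for 7 variables — and 2 appears only in s's list, so s = 2.
r and v share exactly the 2 values {3, 4}; by pigeonhole those values go to them, so strike 3, 4 from q, t, u, w.
t has just one choice, so t = 5. So u can't be 5.
u's domain is down to {7}, so u = 7. Eliminate 7 elsewhere: q, w.
Determined: s=2, t=5, u=7. The other variables each still have more than one consistent value. That makes 3.

3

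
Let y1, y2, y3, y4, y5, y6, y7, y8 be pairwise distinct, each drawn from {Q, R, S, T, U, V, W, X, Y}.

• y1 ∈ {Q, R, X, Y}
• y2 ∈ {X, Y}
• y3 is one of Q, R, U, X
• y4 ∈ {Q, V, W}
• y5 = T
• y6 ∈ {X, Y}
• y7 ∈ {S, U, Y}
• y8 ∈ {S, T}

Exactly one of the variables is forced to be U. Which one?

y7

y5 must be T (only option left). Remove T from y8.
y8's domain is down to {S}, so y8 = S. Strike S from y7.
The 2 variables y2 and y6 are confined to {X, Y}, which locks those values in; drop them from y1, y3, y7.
So U goes to y7.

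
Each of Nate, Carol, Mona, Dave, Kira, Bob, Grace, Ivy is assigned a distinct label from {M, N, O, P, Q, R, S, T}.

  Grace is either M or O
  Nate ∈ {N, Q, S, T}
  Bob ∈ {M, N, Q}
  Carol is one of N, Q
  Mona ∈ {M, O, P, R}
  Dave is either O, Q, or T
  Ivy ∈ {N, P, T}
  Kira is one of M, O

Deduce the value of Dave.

T

Among the 8 variables, R fits only Mona (and all 8 values in {M, N, O, P, Q, R, S, T} must be used), so Mona = R.
The 7 still-open variables draw from only 7 values {M, N, O, P, Q, S, T}, so each is used; only Ivy can be P, hence Ivy = P.
The 6 still-open variables together cover exactly {M, N, O, Q, S, T} — 6 values for 6 variables — and S appears only in Nate's list, so Nate = S.
The 5 still-open variables draw from only 5 values {M, N, O, Q, T}, so each is used; only Dave can be T, hence Dave = T.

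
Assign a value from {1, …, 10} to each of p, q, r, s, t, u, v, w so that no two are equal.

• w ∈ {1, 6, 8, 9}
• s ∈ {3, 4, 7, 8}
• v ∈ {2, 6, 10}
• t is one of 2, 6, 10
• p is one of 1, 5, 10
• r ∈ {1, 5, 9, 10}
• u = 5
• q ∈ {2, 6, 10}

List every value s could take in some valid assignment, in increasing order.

3, 4, 7

u's domain is down to {5}, so u = 5. So p, r can't be 5.
The 3 variables q, t, v are confined to {2, 6, 10}, which locks those values in; drop them from p, r, w.
p must be 1 (only option left). Strike 1 from r, w.
That leaves r = 9. Remove 9 from w.
w must be 8 (only option left). Remove 8 from s.
No further eliminations apply; s can still be any of 3, 4, 7.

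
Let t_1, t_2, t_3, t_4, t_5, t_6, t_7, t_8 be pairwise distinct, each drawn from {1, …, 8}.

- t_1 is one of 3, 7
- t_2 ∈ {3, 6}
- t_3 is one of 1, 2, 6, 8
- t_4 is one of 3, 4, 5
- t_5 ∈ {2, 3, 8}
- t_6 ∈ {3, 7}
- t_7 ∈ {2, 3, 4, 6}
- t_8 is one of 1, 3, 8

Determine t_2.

Among the 8 variables, 5 fits only t_4 (and all 8 values in {1, 2, 3, 4, 5, 6, 7, 8} must be used), so t_4 = 5.
The 7 still-open variables together cover exactly {1, 2, 3, 4, 6, 7, 8} — 7 values for 7 variables — and 4 appears only in t_7's list, so t_7 = 4.
The 2 variables t_1 and t_6 are confined to {3, 7}, which locks those values in; drop them from t_2, t_5, t_8.
So t_2 = 6.

6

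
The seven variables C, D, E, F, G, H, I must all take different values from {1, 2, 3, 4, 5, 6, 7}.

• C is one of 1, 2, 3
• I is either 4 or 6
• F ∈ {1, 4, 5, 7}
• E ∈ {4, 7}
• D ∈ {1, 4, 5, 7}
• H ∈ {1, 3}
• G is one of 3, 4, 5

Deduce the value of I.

Among the 7 variables, 2 fits only C (and all 7 values in {1, 2, 3, 4, 5, 6, 7} must be used), so C = 2.
Among the 6 still-open variables, 6 fits only I (and all 6 values in {1, 3, 4, 5, 6, 7} must be used), so I = 6.

6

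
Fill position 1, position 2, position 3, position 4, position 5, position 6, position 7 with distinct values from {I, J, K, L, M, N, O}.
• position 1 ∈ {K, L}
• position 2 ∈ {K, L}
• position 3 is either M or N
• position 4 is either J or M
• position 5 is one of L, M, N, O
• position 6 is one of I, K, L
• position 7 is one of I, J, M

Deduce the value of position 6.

The 7 variables draw from only 7 values {I, J, K, L, M, N, O}, so each is used; only position 5 can be O, hence position 5 = O.
Among the 6 still-open variables, N fits only position 3 (and all 6 values in {I, J, K, L, M, N} must be used), so position 3 = N.
position 1 and position 2 between them cover only {K, L} — a naked pair. Remove those values from position 6.
So position 6 = I.

I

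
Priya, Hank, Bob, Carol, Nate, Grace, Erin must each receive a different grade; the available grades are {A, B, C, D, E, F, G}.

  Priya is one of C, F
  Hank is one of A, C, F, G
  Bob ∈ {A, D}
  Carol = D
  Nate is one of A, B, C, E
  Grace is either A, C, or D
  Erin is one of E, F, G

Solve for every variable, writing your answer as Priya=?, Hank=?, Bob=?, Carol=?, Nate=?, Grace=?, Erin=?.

Carol's domain is down to {D}, so Carol = D. So Bob, Grace can't be D.
Bob has just one choice, so Bob = A. So Hank, Nate, Grace can't be A.
Grace must be C (only option left). Eliminate C elsewhere: Priya, Hank, Nate.
Priya's domain is down to {F}, so Priya = F. Remove F from Hank, Erin.
Hank has just one choice, so Hank = G. Remove G from Erin.
That leaves Erin = E. So Nate can't be E.
Nate's domain is down to {B}, so Nate = B.

Priya=F, Hank=G, Bob=A, Carol=D, Nate=B, Grace=C, Erin=E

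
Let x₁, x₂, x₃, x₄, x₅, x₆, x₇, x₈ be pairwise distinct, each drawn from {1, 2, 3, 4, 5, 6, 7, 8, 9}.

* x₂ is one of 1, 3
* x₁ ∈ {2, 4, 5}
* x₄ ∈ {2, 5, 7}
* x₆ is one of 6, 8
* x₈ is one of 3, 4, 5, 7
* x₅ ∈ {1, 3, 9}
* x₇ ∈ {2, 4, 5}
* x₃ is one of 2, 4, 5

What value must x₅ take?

x₁, x₃, x₇ share exactly the 3 values {2, 4, 5}; by pigeonhole those values go to them, so strike 2, 4, 5 from x₄, x₈.
x₄ has just one choice, so x₄ = 7. Eliminate 7 elsewhere: x₈.
That leaves x₈ = 3. Remove 3 from x₂, x₅.
That leaves x₂ = 1. Eliminate 1 elsewhere: x₅.
So x₅ = 9.

9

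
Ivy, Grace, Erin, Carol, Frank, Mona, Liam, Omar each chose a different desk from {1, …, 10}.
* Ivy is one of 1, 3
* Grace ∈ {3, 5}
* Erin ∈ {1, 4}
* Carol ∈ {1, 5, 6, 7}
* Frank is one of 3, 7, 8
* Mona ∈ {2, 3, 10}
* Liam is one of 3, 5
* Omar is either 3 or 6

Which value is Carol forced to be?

7

Grace and Liam between them cover only {3, 5} — a naked pair. Remove those values from Ivy, Carol, Frank, Mona, Omar.
Ivy has just one choice, so Ivy = 1. Strike 1 from Erin, Carol.
Erin's domain is down to {4}, so Erin = 4.
Omar must be 6 (only option left). Strike 6 from Carol.
So Carol = 7.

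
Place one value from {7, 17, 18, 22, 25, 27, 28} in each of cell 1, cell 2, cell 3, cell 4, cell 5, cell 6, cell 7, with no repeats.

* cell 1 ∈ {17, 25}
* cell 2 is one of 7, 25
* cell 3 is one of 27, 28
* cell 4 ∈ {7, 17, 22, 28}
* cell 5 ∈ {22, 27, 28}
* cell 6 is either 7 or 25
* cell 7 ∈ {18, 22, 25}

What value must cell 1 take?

17

The 7 variables draw from only 7 values {7, 17, 18, 22, 25, 27, 28}, so each is used; only cell 7 can be 18, hence cell 7 = 18.
cell 2 and cell 6 between them cover only {7, 25} — a naked pair. Remove those values from cell 1, cell 4.
So cell 1 = 17.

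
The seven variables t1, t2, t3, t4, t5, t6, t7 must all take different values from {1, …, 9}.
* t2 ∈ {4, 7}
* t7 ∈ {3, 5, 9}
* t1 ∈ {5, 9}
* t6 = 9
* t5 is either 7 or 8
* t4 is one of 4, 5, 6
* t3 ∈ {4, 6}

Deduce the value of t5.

8

t6's domain is down to {9}, so t6 = 9. Eliminate 9 elsewhere: t1, t7.
t1 must be 5 (only option left). Eliminate 5 elsewhere: t4, t7.
t7 must be 3 (only option left).
The 4 still-open variables draw from only 4 values {4, 6, 7, 8}, so each is used; only t5 can be 8, hence t5 = 8.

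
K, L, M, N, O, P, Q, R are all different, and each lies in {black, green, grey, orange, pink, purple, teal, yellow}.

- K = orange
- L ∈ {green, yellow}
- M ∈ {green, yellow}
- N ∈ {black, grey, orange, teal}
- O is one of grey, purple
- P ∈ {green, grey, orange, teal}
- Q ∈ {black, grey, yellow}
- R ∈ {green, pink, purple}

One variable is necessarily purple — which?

K's domain is down to {orange}, so K = orange. Eliminate orange elsewhere: N, P.
The 7 still-open variables draw from only 7 values {black, green, grey, pink, purple, teal, yellow}, so each is used; only R can be pink, hence R = pink.
The 6 still-open variables together cover exactly {black, green, grey, purple, teal, yellow} — 6 values for 6 variables — and purple appears only in O's list, so O = purple.

O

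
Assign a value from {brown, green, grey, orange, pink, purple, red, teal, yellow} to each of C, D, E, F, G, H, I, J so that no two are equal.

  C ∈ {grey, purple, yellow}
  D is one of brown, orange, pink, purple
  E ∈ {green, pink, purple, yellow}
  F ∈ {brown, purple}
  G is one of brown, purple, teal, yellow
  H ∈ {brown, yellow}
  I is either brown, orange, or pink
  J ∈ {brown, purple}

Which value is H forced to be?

yellow

The 8 variables together cover exactly {brown, green, grey, orange, pink, purple, teal, yellow} — 8 values for 8 variables — and green appears only in E's list, so E = green.
The 7 still-open variables together cover exactly {brown, grey, orange, pink, purple, teal, yellow} — 7 values for 7 variables — and grey appears only in C's list, so C = grey.
Among the 6 still-open variables, teal fits only G (and all 6 values in {brown, orange, pink, purple, teal, yellow} must be used), so G = teal.
The 5 still-open variables together cover exactly {brown, orange, pink, purple, yellow} — 5 values for 5 variables — and yellow appears only in H's list, so H = yellow.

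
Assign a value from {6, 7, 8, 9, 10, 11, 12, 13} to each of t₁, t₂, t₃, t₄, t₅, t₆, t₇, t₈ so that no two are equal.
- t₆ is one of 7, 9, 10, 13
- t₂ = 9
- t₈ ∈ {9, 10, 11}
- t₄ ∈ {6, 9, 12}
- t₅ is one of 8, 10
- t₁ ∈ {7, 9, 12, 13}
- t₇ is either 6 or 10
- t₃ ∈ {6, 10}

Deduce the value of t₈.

t₂'s domain is down to {9}, so t₂ = 9. Strike 9 from t₁, t₄, t₆, t₈.
The 7 still-open variables draw from only 7 values {6, 7, 8, 10, 11, 12, 13}, so each is used; only t₅ can be 8, hence t₅ = 8.
The 6 still-open variables draw from only 6 values {6, 7, 10, 11, 12, 13}, so each is used; only t₈ can be 11, hence t₈ = 11.

11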